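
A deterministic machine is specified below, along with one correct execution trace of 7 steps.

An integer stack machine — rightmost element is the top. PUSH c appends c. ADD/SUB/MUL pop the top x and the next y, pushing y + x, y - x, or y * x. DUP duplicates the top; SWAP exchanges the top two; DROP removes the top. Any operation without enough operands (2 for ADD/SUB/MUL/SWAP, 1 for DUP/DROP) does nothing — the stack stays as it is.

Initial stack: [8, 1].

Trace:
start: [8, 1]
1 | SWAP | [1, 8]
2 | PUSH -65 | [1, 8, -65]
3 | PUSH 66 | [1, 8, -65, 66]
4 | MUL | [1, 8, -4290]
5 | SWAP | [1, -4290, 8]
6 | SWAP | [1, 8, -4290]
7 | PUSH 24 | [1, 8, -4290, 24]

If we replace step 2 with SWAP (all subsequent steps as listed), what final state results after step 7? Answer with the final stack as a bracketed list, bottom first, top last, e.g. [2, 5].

[8, 66, 24]

(re-executing from step 2 with the substitution; state before step 2: [1, 8])
2 | SWAP | [8, 1]
3 | PUSH 66 | [8, 1, 66]
4 | MUL | [8, 66]
5 | SWAP | [66, 8]
6 | SWAP | [8, 66]
7 | PUSH 24 | [8, 66, 24]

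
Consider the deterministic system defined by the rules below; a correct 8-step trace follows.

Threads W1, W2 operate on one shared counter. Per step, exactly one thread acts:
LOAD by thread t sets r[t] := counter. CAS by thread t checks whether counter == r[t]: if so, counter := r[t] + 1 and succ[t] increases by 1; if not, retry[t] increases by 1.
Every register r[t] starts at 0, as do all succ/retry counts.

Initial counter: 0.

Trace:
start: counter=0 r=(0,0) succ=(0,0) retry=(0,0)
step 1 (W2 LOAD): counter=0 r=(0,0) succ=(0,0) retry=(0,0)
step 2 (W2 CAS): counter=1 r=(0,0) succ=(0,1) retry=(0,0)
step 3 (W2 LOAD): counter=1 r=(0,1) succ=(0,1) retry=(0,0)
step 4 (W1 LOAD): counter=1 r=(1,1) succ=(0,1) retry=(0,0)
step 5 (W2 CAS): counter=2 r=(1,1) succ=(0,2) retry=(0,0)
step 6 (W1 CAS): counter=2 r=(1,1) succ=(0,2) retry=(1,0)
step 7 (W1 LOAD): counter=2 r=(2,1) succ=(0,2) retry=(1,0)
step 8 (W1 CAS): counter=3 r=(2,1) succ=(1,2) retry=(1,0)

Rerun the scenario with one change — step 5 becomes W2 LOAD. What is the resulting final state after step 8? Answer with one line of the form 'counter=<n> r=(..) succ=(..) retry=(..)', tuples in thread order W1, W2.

counter=3 r=(2,1) succ=(2,1) retry=(0,0)

(re-executing from step 5 with the substitution; state before step 5: counter=1 r=(1,1) succ=(0,1) retry=(0,0))
step 5 (W2 LOAD): counter=1 r=(1,1) succ=(0,1) retry=(0,0)
step 6 (W1 CAS): counter=2 r=(1,1) succ=(1,1) retry=(0,0)
step 7 (W1 LOAD): counter=2 r=(2,1) succ=(1,1) retry=(0,0)
step 8 (W1 CAS): counter=3 r=(2,1) succ=(2,1) retry=(0,0)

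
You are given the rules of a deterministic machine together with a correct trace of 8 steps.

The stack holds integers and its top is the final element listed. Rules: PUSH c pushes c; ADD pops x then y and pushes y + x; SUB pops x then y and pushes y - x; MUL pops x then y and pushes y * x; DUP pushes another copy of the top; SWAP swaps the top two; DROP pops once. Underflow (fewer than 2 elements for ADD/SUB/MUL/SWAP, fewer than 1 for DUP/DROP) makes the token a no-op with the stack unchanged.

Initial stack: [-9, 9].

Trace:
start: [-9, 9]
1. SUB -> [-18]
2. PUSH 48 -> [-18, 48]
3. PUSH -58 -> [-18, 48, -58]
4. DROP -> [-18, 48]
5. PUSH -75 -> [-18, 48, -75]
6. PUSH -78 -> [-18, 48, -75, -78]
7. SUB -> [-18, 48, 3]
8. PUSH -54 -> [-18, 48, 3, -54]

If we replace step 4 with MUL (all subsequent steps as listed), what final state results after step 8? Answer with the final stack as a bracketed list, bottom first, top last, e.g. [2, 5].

(re-executing from step 4 with the substitution; state before step 4: [-18, 48, -58])
4. MUL -> [-18, -2784]
5. PUSH -75 -> [-18, -2784, -75]
6. PUSH -78 -> [-18, -2784, -75, -78]
7. SUB -> [-18, -2784, 3]
8. PUSH -54 -> [-18, -2784, 3, -54]

[-18, -2784, 3, -54]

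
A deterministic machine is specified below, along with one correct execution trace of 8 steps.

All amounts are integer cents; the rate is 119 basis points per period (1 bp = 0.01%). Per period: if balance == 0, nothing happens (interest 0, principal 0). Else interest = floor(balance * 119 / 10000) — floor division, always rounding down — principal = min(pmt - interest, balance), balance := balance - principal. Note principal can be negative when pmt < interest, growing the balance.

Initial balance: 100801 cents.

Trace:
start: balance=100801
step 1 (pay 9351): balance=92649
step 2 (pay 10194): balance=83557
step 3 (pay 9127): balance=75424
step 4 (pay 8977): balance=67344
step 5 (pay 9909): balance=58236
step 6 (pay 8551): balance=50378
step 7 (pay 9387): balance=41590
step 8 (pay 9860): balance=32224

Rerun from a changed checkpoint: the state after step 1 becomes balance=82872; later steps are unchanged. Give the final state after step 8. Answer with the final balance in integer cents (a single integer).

21604

state after step 1 := balance=82872
step 2 (pay 10194): balance=73664
step 3 (pay 9127): balance=65413
step 4 (pay 8977): balance=57214
step 5 (pay 9909): balance=47985
step 6 (pay 8551): balance=40005
step 7 (pay 9387): balance=31094
step 8 (pay 9860): balance=21604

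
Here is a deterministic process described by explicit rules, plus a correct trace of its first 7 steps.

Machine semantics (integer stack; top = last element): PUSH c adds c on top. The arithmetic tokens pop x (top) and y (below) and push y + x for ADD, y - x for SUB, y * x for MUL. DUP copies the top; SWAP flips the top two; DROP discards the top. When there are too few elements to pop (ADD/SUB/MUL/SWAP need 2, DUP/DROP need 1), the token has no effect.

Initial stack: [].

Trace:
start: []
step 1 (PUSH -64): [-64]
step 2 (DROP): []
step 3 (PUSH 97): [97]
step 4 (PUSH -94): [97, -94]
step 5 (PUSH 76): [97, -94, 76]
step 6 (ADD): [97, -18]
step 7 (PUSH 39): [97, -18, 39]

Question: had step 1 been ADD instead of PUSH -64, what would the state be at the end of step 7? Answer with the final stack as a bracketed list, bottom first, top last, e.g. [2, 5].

(re-executing from step 1 with the substitution; state before step 1: [])
step 1 (ADD): []
step 2 (DROP): []
step 3 (PUSH 97): [97]
step 4 (PUSH -94): [97, -94]
step 5 (PUSH 76): [97, -94, 76]
step 6 (ADD): [97, -18]
step 7 (PUSH 39): [97, -18, 39]

[97, -18, 39]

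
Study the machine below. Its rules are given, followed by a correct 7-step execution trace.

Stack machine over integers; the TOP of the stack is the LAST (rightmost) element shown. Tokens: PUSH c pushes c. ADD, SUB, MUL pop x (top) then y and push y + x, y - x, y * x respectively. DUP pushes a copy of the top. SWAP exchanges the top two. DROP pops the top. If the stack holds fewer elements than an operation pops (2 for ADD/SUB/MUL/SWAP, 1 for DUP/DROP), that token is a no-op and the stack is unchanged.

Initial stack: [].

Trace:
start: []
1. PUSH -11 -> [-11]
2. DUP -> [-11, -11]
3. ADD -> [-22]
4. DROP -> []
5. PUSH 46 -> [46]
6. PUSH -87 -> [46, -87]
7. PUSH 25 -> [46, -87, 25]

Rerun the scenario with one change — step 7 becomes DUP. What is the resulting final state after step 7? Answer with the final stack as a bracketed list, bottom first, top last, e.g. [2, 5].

(re-executing from step 7 with the substitution; state before step 7: [46, -87])
7. DUP -> [46, -87, -87]

[46, -87, -87]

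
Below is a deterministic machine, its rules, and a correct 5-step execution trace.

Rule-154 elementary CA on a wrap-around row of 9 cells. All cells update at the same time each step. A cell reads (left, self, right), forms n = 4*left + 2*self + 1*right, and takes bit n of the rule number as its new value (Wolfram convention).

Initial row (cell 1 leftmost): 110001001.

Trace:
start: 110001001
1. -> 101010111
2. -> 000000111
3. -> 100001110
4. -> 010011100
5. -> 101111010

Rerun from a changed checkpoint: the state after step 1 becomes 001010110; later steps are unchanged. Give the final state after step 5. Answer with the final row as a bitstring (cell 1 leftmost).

state after step 1 := 001010110
2. -> 010000101
3. -> 001001000
4. -> 010110100
5. -> 100100010

100100010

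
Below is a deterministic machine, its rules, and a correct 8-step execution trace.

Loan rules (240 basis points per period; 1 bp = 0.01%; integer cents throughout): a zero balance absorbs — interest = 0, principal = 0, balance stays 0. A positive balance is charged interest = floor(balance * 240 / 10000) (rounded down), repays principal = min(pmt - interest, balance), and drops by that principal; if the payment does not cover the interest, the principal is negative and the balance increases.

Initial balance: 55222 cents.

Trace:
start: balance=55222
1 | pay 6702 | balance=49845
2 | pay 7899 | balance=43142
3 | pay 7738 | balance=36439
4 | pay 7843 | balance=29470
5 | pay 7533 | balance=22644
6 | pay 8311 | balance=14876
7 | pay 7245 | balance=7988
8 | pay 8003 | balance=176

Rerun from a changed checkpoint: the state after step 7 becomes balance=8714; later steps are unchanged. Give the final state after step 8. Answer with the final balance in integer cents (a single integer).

920

state after step 7 := balance=8714
8 | pay 8003 | balance=920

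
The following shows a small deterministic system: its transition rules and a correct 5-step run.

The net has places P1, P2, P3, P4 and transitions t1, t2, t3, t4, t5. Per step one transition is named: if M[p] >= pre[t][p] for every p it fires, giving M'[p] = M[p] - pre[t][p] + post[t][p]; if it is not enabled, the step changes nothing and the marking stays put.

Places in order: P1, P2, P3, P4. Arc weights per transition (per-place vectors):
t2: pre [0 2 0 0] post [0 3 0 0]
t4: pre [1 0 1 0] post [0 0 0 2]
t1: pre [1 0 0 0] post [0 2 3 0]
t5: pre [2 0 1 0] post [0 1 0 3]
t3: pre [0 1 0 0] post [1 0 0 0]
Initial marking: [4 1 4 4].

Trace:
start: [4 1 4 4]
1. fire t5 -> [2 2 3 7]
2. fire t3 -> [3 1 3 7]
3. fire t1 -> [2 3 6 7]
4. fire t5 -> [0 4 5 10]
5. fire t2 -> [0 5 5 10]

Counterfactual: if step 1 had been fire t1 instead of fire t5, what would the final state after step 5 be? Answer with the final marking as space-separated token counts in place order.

(re-executing from step 1 with the substitution; state before step 1: [4 1 4 4])
1. fire t1 -> [3 3 7 4]
2. fire t3 -> [4 2 7 4]
3. fire t1 -> [3 4 10 4]
4. fire t5 -> [1 5 9 7]
5. fire t2 -> [1 6 9 7]

1 6 9 7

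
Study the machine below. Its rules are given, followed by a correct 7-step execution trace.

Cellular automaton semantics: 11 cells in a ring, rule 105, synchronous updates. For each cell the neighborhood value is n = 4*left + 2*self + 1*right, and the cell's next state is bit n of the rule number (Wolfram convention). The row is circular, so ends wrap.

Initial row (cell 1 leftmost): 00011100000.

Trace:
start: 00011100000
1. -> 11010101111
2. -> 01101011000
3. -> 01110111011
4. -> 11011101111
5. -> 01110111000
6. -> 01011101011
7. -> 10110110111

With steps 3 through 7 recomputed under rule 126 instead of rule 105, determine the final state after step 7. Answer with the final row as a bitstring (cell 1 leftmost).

(re-executing steps 3..7 under rule 126; state before step 3: 01101011000)
3. -> 11111111100
4. -> 10000000111
5. -> 11000001100
6. -> 11100011111
7. -> 00110110000

00110110000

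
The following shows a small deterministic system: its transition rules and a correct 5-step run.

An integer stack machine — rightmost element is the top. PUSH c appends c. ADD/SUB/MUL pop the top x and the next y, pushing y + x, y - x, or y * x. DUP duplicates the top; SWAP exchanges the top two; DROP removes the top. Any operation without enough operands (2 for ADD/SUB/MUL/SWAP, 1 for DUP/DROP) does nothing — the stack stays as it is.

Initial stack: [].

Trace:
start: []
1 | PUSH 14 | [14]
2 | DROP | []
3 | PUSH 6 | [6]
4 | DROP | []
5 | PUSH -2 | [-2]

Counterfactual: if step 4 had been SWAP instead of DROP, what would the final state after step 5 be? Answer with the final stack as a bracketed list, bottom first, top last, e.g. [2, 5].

[6, -2]

(re-executing from step 4 with the substitution; state before step 4: [6])
4 | SWAP | [6]
5 | PUSH -2 | [6, -2]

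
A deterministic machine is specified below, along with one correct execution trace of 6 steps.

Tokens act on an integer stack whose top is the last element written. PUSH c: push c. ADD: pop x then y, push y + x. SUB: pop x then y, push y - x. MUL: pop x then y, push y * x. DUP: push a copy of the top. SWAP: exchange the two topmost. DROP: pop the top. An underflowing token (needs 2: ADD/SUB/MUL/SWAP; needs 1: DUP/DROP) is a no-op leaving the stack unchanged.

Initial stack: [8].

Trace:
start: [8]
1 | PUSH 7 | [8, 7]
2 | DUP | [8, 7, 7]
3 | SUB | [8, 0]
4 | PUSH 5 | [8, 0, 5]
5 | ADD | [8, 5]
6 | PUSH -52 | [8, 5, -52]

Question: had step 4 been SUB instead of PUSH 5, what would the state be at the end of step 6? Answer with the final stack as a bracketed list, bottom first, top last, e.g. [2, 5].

[8, -52]

(re-executing from step 4 with the substitution; state before step 4: [8, 0])
4 | SUB | [8]
5 | ADD | [8]
6 | PUSH -52 | [8, -52]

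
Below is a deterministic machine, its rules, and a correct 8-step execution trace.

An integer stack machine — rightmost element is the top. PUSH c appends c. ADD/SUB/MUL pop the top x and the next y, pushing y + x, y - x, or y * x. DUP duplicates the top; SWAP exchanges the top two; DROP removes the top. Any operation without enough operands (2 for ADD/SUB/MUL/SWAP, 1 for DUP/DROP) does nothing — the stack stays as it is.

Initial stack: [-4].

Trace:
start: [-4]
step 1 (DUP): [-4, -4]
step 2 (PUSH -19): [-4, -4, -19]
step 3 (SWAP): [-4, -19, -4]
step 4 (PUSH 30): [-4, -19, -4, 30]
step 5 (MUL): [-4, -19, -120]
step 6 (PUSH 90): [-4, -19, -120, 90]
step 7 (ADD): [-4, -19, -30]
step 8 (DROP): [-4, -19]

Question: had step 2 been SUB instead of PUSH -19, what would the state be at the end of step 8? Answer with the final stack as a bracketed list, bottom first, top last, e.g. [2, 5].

(re-executing from step 2 with the substitution; state before step 2: [-4, -4])
step 2 (SUB): [0]
step 3 (SWAP): [0]
step 4 (PUSH 30): [0, 30]
step 5 (MUL): [0]
step 6 (PUSH 90): [0, 90]
step 7 (ADD): [90]
step 8 (DROP): []

[]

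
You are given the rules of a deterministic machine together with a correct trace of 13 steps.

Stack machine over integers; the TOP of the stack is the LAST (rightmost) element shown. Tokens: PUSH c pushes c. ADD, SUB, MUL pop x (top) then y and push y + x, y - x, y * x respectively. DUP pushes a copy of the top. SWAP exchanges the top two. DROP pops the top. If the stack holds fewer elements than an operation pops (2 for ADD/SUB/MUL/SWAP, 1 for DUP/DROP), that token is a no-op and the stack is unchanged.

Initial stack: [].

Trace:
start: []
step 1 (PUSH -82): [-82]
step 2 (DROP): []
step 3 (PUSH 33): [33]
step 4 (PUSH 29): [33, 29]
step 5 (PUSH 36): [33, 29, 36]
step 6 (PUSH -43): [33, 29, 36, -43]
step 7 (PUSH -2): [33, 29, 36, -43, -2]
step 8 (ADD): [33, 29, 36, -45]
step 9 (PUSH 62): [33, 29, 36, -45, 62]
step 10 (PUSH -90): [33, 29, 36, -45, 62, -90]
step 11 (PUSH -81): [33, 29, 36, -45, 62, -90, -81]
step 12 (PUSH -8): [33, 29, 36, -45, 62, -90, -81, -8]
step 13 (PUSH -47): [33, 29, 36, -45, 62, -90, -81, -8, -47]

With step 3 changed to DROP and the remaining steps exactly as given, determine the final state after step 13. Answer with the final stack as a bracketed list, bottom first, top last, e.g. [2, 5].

[29, 36, -45, 62, -90, -81, -8, -47]

(re-executing from step 3 with the substitution; state before step 3: [])
step 3 (DROP): []
step 4 (PUSH 29): [29]
step 5 (PUSH 36): [29, 36]
step 6 (PUSH -43): [29, 36, -43]
step 7 (PUSH -2): [29, 36, -43, -2]
step 8 (ADD): [29, 36, -45]
step 9 (PUSH 62): [29, 36, -45, 62]
step 10 (PUSH -90): [29, 36, -45, 62, -90]
step 11 (PUSH -81): [29, 36, -45, 62, -90, -81]
step 12 (PUSH -8): [29, 36, -45, 62, -90, -81, -8]
step 13 (PUSH -47): [29, 36, -45, 62, -90, -81, -8, -47]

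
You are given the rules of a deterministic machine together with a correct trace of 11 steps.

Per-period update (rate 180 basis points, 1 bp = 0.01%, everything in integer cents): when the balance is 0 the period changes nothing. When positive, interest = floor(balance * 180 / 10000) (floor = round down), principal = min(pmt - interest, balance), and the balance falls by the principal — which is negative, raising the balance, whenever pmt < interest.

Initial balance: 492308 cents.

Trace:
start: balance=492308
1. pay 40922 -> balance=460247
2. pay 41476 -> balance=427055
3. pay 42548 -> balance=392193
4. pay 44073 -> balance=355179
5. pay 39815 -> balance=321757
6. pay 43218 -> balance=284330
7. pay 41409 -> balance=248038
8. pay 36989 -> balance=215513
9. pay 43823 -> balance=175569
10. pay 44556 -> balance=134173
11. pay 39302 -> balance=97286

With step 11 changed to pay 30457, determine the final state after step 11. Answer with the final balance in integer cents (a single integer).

(re-executing from step 11 with the substitution; state before step 11: balance=134173)
11. pay 30457 -> balance=106131

106131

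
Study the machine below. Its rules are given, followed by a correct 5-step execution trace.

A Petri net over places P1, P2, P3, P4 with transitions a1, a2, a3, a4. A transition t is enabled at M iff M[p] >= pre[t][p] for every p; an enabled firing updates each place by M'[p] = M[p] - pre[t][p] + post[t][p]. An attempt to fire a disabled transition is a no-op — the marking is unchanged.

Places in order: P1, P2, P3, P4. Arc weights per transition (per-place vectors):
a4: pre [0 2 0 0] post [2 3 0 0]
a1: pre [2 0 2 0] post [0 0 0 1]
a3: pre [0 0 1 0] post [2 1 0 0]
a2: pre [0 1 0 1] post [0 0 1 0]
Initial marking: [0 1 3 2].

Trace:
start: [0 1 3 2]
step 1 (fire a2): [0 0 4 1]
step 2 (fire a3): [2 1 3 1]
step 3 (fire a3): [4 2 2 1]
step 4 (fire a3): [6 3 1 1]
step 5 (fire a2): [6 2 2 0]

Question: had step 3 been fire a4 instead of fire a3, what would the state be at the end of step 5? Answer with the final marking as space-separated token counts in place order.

4 1 3 0

(re-executing from step 3 with the substitution; state before step 3: [2 1 3 1])
step 3 (fire a4): [2 1 3 1]
step 4 (fire a3): [4 2 2 1]
step 5 (fire a2): [4 1 3 0]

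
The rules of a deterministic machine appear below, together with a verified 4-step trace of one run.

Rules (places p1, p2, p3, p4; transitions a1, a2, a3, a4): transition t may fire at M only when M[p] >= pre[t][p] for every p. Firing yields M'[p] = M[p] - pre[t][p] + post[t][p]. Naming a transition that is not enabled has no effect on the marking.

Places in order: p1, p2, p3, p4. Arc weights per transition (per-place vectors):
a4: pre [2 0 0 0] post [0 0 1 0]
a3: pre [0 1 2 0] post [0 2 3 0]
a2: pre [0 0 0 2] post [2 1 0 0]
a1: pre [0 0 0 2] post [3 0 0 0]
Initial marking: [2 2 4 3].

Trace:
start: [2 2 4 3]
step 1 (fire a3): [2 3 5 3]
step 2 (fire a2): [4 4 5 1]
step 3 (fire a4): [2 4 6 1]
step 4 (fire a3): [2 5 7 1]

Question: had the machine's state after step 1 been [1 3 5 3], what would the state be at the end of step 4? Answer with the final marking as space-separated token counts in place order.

1 5 7 1

state after step 1 := [1 3 5 3]
step 2 (fire a2): [3 4 5 1]
step 3 (fire a4): [1 4 6 1]
step 4 (fire a3): [1 5 7 1]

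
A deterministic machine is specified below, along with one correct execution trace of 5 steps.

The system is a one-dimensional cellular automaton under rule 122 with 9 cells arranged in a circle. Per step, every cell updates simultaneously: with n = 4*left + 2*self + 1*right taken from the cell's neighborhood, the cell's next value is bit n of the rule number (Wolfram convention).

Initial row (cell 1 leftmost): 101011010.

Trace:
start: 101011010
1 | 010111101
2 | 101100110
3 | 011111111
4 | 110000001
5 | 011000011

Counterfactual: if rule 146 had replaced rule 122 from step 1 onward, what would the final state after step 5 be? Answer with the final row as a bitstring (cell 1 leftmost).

000000000

(re-executing steps 1..5 under rule 146; state before step 1: 101011010)
1 | 000000000
2 | 000000000
3 | 000000000
4 | 000000000
5 | 000000000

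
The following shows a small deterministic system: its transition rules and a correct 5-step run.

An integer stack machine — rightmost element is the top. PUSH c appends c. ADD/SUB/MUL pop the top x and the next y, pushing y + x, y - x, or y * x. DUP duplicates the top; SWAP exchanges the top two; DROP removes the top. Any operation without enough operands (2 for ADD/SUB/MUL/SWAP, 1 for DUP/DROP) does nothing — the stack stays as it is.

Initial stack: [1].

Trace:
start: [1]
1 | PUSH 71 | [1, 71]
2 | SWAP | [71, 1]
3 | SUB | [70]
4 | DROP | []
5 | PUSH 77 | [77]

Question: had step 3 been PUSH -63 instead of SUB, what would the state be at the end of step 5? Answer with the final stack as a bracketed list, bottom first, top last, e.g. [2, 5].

(re-executing from step 3 with the substitution; state before step 3: [71, 1])
3 | PUSH -63 | [71, 1, -63]
4 | DROP | [71, 1]
5 | PUSH 77 | [71, 1, 77]

[71, 1, 77]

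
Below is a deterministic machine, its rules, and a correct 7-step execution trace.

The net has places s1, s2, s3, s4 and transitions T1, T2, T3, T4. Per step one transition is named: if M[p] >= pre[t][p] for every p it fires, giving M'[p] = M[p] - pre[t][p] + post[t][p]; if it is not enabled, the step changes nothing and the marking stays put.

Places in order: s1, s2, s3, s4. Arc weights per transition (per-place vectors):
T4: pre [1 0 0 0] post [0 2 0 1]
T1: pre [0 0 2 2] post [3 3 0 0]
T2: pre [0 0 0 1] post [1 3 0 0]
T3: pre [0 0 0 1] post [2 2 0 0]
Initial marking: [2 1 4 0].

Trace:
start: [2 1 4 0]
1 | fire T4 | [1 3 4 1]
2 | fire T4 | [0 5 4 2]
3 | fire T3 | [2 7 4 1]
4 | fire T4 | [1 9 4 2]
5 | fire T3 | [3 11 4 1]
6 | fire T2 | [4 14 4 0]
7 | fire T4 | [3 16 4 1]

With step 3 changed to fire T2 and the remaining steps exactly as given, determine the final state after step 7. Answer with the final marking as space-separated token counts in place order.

(re-executing from step 3 with the substitution; state before step 3: [0 5 4 2])
3 | fire T2 | [1 8 4 1]
4 | fire T4 | [0 10 4 2]
5 | fire T3 | [2 12 4 1]
6 | fire T2 | [3 15 4 0]
7 | fire T4 | [2 17 4 1]

2 17 4 1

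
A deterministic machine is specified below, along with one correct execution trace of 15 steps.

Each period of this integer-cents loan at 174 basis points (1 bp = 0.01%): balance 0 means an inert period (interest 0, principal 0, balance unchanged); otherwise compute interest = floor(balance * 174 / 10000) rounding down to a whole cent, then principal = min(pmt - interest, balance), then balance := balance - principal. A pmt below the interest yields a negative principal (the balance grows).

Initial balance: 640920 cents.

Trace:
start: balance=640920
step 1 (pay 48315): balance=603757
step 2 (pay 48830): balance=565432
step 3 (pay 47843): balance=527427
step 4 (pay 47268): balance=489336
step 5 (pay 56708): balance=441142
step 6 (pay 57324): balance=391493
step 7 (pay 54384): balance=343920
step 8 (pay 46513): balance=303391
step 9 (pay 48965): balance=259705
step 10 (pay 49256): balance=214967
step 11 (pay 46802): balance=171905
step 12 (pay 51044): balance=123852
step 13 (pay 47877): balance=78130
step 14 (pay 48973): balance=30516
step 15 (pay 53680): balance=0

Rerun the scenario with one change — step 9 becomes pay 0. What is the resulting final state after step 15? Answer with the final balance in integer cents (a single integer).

(re-executing from step 9 with the substitution; state before step 9: balance=303391)
step 9 (pay 0): balance=308670
step 10 (pay 49256): balance=264784
step 11 (pay 46802): balance=222589
step 12 (pay 51044): balance=175418
step 13 (pay 47877): balance=130593
step 14 (pay 48973): balance=83892
step 15 (pay 53680): balance=31671

31671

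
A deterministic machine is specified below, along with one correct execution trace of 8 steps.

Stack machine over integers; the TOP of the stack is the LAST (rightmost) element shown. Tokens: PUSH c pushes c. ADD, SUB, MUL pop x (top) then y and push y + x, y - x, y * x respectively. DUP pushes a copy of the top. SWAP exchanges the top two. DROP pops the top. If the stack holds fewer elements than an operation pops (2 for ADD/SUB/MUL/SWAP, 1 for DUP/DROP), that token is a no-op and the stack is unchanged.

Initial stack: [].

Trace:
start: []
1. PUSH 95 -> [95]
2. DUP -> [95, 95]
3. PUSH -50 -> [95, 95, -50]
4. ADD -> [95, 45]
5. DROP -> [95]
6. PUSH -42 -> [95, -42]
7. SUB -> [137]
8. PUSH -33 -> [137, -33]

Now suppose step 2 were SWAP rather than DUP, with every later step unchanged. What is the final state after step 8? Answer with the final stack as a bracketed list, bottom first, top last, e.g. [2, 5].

(re-executing from step 2 with the substitution; state before step 2: [95])
2. SWAP -> [95]
3. PUSH -50 -> [95, -50]
4. ADD -> [45]
5. DROP -> []
6. PUSH -42 -> [-42]
7. SUB -> [-42]
8. PUSH -33 -> [-42, -33]

[-42, -33]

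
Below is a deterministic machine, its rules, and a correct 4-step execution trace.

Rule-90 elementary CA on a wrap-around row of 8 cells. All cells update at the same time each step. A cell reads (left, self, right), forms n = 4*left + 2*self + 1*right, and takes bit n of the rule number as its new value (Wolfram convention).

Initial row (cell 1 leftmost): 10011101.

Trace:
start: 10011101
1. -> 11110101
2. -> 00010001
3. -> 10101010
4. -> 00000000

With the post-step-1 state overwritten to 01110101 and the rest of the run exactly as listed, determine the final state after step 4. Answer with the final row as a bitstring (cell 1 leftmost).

state after step 1 := 01110101
2. -> 01010000
3. -> 10001000
4. -> 01010101

01010101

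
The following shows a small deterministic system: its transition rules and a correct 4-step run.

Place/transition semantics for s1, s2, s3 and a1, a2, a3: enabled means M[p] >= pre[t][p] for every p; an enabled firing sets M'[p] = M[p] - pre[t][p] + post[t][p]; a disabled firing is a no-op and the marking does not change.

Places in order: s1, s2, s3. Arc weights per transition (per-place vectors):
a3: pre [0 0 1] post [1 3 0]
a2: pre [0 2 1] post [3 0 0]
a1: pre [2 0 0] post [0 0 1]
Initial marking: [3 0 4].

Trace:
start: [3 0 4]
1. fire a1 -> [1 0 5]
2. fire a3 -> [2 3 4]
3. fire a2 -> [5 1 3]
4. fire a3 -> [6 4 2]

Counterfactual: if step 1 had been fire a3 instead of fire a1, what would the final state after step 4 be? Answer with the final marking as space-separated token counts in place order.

9 7 0

(re-executing from step 1 with the substitution; state before step 1: [3 0 4])
1. fire a3 -> [4 3 3]
2. fire a3 -> [5 6 2]
3. fire a2 -> [8 4 1]
4. fire a3 -> [9 7 0]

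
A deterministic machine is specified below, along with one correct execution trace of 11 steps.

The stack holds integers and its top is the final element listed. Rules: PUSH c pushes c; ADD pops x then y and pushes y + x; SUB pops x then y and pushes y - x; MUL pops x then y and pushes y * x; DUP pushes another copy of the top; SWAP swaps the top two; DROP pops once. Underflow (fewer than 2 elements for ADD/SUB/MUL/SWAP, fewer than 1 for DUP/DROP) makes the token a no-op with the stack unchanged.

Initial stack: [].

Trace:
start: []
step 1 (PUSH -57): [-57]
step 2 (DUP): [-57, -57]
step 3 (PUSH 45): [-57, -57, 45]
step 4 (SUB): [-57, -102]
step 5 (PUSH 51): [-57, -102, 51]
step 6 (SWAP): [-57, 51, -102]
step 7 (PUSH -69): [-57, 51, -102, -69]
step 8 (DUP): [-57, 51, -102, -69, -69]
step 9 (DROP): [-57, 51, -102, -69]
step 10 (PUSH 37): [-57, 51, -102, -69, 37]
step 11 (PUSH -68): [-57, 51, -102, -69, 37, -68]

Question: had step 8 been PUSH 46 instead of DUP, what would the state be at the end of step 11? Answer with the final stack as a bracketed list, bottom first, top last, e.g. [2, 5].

(re-executing from step 8 with the substitution; state before step 8: [-57, 51, -102, -69])
step 8 (PUSH 46): [-57, 51, -102, -69, 46]
step 9 (DROP): [-57, 51, -102, -69]
step 10 (PUSH 37): [-57, 51, -102, -69, 37]
step 11 (PUSH -68): [-57, 51, -102, -69, 37, -68]

[-57, 51, -102, -69, 37, -68]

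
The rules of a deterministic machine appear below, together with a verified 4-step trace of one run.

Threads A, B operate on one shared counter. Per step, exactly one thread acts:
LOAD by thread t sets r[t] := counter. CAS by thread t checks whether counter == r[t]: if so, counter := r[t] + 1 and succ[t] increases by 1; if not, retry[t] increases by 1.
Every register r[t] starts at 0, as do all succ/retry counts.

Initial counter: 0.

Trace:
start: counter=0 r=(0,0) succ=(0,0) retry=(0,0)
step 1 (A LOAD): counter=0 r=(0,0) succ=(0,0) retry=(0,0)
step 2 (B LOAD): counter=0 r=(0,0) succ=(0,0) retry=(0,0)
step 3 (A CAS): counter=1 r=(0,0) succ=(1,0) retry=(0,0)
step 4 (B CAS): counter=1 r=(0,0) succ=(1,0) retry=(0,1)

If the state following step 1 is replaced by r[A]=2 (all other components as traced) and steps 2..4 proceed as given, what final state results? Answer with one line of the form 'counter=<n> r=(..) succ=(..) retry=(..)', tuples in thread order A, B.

counter=1 r=(2,0) succ=(0,1) retry=(1,0)

state after step 1 := counter=0 r=(2,0) succ=(0,0) retry=(0,0)
step 2 (B LOAD): counter=0 r=(2,0) succ=(0,0) retry=(0,0)
step 3 (A CAS): counter=0 r=(2,0) succ=(0,0) retry=(1,0)
step 4 (B CAS): counter=1 r=(2,0) succ=(0,1) retry=(1,0)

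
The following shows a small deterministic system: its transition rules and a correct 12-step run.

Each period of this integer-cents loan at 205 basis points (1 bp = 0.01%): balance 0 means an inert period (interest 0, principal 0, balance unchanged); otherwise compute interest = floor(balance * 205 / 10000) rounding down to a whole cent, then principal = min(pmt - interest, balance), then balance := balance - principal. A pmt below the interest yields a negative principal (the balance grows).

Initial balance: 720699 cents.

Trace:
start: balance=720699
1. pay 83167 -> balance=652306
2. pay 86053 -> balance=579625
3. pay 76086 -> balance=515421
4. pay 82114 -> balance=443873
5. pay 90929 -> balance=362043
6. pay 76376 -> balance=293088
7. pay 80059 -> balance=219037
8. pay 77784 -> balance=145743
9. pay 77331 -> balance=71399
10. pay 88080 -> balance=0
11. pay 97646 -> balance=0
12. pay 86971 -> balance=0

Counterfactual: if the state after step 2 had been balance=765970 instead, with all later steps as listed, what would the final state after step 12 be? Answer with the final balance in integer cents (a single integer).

state after step 2 := balance=765970
3. pay 76086 -> balance=705586
4. pay 82114 -> balance=637936
5. pay 90929 -> balance=560084
6. pay 76376 -> balance=495189
7. pay 80059 -> balance=425281
8. pay 77784 -> balance=356215
9. pay 77331 -> balance=286186
10. pay 88080 -> balance=203972
11. pay 97646 -> balance=110507
12. pay 86971 -> balance=25801

25801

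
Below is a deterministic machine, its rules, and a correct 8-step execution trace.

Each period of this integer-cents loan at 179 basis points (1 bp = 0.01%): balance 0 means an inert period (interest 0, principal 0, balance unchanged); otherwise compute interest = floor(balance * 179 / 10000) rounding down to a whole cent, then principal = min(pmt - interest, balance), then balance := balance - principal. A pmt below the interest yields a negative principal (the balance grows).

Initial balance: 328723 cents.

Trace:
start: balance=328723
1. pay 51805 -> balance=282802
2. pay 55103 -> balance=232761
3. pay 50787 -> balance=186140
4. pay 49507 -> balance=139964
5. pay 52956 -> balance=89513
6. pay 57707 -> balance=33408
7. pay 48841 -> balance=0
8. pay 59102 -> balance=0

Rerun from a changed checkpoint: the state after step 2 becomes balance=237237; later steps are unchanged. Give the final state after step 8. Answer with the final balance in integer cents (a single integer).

0

state after step 2 := balance=237237
3. pay 50787 -> balance=190696
4. pay 49507 -> balance=144602
5. pay 52956 -> balance=94234
6. pay 57707 -> balance=38213
7. pay 48841 -> balance=0
8. pay 59102 -> balance=0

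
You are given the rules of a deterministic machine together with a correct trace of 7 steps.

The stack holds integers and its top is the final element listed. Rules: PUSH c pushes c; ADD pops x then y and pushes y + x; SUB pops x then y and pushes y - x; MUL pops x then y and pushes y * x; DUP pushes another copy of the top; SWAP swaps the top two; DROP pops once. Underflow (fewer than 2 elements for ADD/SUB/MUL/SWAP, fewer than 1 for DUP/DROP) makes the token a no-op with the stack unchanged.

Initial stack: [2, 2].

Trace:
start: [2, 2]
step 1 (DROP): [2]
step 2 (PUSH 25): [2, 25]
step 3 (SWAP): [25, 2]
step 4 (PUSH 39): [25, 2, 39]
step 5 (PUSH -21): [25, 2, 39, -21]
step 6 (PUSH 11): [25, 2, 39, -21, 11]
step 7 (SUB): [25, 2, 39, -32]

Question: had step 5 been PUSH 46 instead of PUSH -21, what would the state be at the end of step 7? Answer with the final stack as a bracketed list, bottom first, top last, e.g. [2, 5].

(re-executing from step 5 with the substitution; state before step 5: [25, 2, 39])
step 5 (PUSH 46): [25, 2, 39, 46]
step 6 (PUSH 11): [25, 2, 39, 46, 11]
step 7 (SUB): [25, 2, 39, 35]

[25, 2, 39, 35]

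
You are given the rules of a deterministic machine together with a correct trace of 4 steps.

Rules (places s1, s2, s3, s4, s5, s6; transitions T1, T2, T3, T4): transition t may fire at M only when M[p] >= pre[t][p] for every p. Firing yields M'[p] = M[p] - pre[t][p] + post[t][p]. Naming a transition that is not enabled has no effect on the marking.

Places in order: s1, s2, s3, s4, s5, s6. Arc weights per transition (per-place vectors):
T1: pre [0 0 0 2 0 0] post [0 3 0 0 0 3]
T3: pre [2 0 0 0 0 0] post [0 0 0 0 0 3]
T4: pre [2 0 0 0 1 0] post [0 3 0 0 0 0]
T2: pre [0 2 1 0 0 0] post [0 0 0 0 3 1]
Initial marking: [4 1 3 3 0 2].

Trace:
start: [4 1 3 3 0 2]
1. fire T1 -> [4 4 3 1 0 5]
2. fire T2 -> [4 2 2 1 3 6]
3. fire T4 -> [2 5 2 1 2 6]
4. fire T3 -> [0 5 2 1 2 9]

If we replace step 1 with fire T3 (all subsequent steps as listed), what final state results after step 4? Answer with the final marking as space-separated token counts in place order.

0 1 3 3 0 8

(re-executing from step 1 with the substitution; state before step 1: [4 1 3 3 0 2])
1. fire T3 -> [2 1 3 3 0 5]
2. fire T2 -> [2 1 3 3 0 5]
3. fire T4 -> [2 1 3 3 0 5]
4. fire T3 -> [0 1 3 3 0 8]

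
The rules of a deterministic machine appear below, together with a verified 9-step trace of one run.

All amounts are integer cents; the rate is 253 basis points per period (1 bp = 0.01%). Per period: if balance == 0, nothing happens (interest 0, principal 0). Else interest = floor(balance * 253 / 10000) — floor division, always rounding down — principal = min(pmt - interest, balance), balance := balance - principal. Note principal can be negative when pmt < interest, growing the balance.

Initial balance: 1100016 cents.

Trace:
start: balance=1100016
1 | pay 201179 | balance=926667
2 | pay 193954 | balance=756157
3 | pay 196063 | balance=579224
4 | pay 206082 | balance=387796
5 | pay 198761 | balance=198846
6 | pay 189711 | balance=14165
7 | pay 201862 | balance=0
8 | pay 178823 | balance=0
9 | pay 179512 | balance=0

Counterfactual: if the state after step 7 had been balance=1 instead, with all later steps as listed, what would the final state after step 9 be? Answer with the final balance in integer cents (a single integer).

0

state after step 7 := balance=1
8 | pay 178823 | balance=0
9 | pay 179512 | balance=0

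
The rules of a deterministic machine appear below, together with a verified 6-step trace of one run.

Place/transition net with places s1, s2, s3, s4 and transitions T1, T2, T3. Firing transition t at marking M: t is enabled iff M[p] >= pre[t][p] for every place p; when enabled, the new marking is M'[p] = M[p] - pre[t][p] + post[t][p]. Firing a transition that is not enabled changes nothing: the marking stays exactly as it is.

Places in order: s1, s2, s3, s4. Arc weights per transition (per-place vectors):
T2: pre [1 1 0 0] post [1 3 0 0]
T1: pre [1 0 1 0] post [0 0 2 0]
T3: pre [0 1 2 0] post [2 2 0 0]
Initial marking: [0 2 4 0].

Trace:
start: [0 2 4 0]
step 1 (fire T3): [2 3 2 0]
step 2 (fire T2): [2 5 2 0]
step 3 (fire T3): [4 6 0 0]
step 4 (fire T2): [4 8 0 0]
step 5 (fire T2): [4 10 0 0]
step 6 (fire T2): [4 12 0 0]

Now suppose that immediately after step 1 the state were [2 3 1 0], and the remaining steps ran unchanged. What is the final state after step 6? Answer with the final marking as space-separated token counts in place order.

2 11 1 0

state after step 1 := [2 3 1 0]
step 2 (fire T2): [2 5 1 0]
step 3 (fire T3): [2 5 1 0]
step 4 (fire T2): [2 7 1 0]
step 5 (fire T2): [2 9 1 0]
step 6 (fire T2): [2 11 1 0]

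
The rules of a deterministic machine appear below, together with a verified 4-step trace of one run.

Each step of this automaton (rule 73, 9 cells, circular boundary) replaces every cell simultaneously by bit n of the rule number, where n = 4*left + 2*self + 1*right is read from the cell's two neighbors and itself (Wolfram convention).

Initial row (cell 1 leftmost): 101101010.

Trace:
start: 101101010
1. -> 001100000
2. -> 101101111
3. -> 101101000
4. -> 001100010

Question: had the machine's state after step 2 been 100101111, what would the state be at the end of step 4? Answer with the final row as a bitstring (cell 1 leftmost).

001100010

state after step 2 := 100101111
3. -> 100001000
4. -> 001100010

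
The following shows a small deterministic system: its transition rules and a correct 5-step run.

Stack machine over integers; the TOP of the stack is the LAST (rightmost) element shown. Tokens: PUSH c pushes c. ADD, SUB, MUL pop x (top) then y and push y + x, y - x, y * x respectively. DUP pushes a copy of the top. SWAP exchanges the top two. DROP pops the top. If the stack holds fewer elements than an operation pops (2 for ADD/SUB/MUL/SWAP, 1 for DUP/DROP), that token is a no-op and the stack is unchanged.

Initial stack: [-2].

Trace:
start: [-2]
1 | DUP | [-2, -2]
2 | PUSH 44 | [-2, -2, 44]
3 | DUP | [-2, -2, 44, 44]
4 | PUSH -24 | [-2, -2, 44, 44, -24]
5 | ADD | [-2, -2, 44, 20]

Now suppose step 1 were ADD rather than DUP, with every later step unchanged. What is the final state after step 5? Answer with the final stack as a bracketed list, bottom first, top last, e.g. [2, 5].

[-2, 44, 20]

(re-executing from step 1 with the substitution; state before step 1: [-2])
1 | ADD | [-2]
2 | PUSH 44 | [-2, 44]
3 | DUP | [-2, 44, 44]
4 | PUSH -24 | [-2, 44, 44, -24]
5 | ADD | [-2, 44, 20]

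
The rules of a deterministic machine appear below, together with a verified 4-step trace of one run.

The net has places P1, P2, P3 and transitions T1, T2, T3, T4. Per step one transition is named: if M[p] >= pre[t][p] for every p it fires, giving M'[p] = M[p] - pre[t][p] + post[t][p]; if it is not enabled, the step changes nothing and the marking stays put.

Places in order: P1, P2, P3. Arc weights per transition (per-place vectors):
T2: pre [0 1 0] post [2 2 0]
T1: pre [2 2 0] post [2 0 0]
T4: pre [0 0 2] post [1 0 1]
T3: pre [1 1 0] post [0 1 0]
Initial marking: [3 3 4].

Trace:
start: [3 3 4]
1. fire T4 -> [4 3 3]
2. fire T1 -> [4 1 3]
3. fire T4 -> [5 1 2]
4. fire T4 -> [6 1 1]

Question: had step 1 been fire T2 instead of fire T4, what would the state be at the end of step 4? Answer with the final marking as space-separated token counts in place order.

7 2 2

(re-executing from step 1 with the substitution; state before step 1: [3 3 4])
1. fire T2 -> [5 4 4]
2. fire T1 -> [5 2 4]
3. fire T4 -> [6 2 3]
4. fire T4 -> [7 2 2]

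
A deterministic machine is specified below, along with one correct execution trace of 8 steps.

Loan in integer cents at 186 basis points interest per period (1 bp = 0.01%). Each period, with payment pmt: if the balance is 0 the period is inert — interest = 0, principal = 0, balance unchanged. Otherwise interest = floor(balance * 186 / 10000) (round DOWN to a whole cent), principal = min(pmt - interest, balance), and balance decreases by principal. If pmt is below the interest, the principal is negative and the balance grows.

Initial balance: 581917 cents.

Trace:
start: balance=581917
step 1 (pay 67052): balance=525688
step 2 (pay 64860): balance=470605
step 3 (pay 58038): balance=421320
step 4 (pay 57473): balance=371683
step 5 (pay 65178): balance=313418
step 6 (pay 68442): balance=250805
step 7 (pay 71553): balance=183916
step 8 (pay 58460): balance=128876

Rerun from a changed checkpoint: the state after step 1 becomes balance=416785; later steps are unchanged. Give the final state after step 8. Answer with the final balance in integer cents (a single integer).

4978

state after step 1 := balance=416785
step 2 (pay 64860): balance=359677
step 3 (pay 58038): balance=308328
step 4 (pay 57473): balance=256589
step 5 (pay 65178): balance=196183
step 6 (pay 68442): balance=131390
step 7 (pay 71553): balance=62280
step 8 (pay 58460): balance=4978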